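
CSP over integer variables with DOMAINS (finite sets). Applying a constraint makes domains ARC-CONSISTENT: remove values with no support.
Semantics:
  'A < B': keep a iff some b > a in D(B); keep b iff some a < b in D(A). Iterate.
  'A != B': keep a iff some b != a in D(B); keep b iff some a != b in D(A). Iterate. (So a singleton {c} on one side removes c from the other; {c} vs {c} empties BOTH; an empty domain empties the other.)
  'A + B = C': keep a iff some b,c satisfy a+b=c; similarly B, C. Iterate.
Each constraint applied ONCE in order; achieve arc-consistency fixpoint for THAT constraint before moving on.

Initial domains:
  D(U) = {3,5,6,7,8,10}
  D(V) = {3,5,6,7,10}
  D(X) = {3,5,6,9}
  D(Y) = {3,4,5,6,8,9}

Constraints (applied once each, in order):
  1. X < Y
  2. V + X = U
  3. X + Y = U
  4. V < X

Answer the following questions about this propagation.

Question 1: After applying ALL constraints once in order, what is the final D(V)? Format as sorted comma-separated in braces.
Answer: {3}

Derivation:
Constraint 1 (X < Y) on D(X)={3,5,6,9} D(Y)={3,4,5,6,8,9}: X {3,5,6,9}->{3,5,6}; Y {3,4,5,6,8,9}->{4,5,6,8,9}
Constraint 2 (V + X = U) on D(V)={3,5,6,7,10} D(X)={3,5,6} D(U)={3,5,6,7,8,10}: V {3,5,6,7,10}->{3,5,7}; X {3,5,6}->{3,5}; U {3,5,6,7,8,10}->{6,8,10}
Constraint 3 (X + Y = U) on D(X)={3,5} D(Y)={4,5,6,8,9} D(U)={6,8,10}: Y {4,5,6,8,9}->{5}; U {6,8,10}->{8,10}
Constraint 4 (V < X) on D(V)={3,5,7} D(X)={3,5}: V {3,5,7}->{3}; X {3,5}->{5}
So after all 4 constraints: D(V) = {3}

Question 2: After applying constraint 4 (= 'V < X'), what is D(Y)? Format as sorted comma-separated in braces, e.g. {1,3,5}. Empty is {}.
Answer: {5}

Derivation:
Constraint 1 (X < Y) on D(X)={3,5,6,9} D(Y)={3,4,5,6,8,9}: X {3,5,6,9}->{3,5,6}; Y {3,4,5,6,8,9}->{4,5,6,8,9}
Constraint 2 (V + X = U) on D(V)={3,5,6,7,10} D(X)={3,5,6} D(U)={3,5,6,7,8,10}: V {3,5,6,7,10}->{3,5,7}; X {3,5,6}->{3,5}; U {3,5,6,7,8,10}->{6,8,10}
Constraint 3 (X + Y = U) on D(X)={3,5} D(Y)={4,5,6,8,9} D(U)={6,8,10}: Y {4,5,6,8,9}->{5}; U {6,8,10}->{8,10}
Constraint 4 (V < X) on D(V)={3,5,7} D(X)={3,5}: V {3,5,7}->{3}; X {3,5}->{5}
So after constraint 4: D(Y) = {5}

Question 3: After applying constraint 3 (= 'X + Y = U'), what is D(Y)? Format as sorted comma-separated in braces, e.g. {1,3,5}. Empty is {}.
Constraint 1 (X < Y) on D(X)={3,5,6,9} D(Y)={3,4,5,6,8,9}: X {3,5,6,9}->{3,5,6}; Y {3,4,5,6,8,9}->{4,5,6,8,9}
Constraint 2 (V + X = U) on D(V)={3,5,6,7,10} D(X)={3,5,6} D(U)={3,5,6,7,8,10}: V {3,5,6,7,10}->{3,5,7}; X {3,5,6}->{3,5}; U {3,5,6,7,8,10}->{6,8,10}
Constraint 3 (X + Y = U) on D(X)={3,5} D(Y)={4,5,6,8,9} D(U)={6,8,10}: Y {4,5,6,8,9}->{5}; U {6,8,10}->{8,10}
So after constraint 3: D(Y) = {5}

Answer: {5}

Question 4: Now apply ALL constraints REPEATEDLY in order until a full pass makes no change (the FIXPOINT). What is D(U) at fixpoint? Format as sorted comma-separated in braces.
pass 0 (initial): D(U)={3,5,6,7,8,10}
pass 1: U {3,5,6,7,8,10}->{8,10}; V {3,5,6,7,10}->{3}; X {3,5,6,9}->{5}; Y {3,4,5,6,8,9}->{5}
pass 2: U {8,10}->{}; V {3}->{}; X {5}->{}; Y {5}->{}
pass 3: no change
Fixpoint after 3 passes: D(U) = {}

Answer: {}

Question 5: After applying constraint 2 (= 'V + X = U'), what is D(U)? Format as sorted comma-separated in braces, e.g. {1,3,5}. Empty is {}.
Constraint 1 (X < Y) on D(X)={3,5,6,9} D(Y)={3,4,5,6,8,9}: X {3,5,6,9}->{3,5,6}; Y {3,4,5,6,8,9}->{4,5,6,8,9}
Constraint 2 (V + X = U) on D(V)={3,5,6,7,10} D(X)={3,5,6} D(U)={3,5,6,7,8,10}: V {3,5,6,7,10}->{3,5,7}; X {3,5,6}->{3,5}; U {3,5,6,7,8,10}->{6,8,10}
So after constraint 2: D(U) = {6,8,10}

Answer: {6,8,10}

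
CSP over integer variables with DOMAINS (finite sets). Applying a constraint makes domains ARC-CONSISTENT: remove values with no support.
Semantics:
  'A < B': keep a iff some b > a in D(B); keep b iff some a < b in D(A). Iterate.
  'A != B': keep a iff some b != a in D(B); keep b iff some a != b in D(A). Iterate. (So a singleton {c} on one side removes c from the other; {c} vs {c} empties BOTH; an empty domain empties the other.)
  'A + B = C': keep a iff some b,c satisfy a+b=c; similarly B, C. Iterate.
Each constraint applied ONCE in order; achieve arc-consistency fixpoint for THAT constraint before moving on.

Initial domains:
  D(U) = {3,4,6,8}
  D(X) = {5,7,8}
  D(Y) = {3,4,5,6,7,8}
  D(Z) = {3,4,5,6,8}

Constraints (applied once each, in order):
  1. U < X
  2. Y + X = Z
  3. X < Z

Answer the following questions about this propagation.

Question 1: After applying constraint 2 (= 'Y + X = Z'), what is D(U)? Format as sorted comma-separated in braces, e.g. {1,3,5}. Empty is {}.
Answer: {3,4,6}

Derivation:
Constraint 1 (U < X) on D(U)={3,4,6,8} D(X)={5,7,8}: U {3,4,6,8}->{3,4,6}
Constraint 2 (Y + X = Z) on D(Y)={3,4,5,6,7,8} D(X)={5,7,8} D(Z)={3,4,5,6,8}: Y {3,4,5,6,7,8}->{3}; X {5,7,8}->{5}; Z {3,4,5,6,8}->{8}
So after constraint 2: D(U) = {3,4,6}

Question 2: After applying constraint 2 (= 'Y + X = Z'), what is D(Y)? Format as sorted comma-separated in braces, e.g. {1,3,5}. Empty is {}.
Constraint 1 (U < X) on D(U)={3,4,6,8} D(X)={5,7,8}: U {3,4,6,8}->{3,4,6}
Constraint 2 (Y + X = Z) on D(Y)={3,4,5,6,7,8} D(X)={5,7,8} D(Z)={3,4,5,6,8}: Y {3,4,5,6,7,8}->{3}; X {5,7,8}->{5}; Z {3,4,5,6,8}->{8}
So after constraint 2: D(Y) = {3}

Answer: {3}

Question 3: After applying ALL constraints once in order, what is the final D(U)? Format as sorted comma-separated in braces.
Answer: {3,4,6}

Derivation:
Constraint 1 (U < X) on D(U)={3,4,6,8} D(X)={5,7,8}: U {3,4,6,8}->{3,4,6}
Constraint 2 (Y + X = Z) on D(Y)={3,4,5,6,7,8} D(X)={5,7,8} D(Z)={3,4,5,6,8}: Y {3,4,5,6,7,8}->{3}; X {5,7,8}->{5}; Z {3,4,5,6,8}->{8}
Constraint 3 (X < Z) on D(X)={5} D(Z)={8}: no change
So after all 3 constraints: D(U) = {3,4,6}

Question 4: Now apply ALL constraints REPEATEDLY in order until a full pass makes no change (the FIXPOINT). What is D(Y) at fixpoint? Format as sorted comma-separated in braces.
Answer: {3}

Derivation:
pass 0 (initial): D(Y)={3,4,5,6,7,8}
pass 1: U {3,4,6,8}->{3,4,6}; X {5,7,8}->{5}; Y {3,4,5,6,7,8}->{3}; Z {3,4,5,6,8}->{8}
pass 2: U {3,4,6}->{3,4}
pass 3: no change
Fixpoint after 3 passes: D(Y) = {3}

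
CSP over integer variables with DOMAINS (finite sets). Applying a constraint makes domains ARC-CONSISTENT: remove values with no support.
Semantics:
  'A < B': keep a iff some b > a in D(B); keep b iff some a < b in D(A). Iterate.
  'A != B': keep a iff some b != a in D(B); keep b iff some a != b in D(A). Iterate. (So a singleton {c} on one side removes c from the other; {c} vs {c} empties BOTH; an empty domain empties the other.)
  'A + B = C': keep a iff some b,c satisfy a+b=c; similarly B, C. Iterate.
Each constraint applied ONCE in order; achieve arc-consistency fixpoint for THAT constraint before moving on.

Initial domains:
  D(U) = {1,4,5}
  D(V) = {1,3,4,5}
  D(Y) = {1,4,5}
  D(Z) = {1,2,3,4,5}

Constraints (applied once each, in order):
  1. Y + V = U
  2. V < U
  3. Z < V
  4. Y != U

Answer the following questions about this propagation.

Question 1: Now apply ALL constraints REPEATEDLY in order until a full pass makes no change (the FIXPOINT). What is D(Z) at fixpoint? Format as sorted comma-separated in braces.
Answer: {1,2,3}

Derivation:
pass 0 (initial): D(Z)={1,2,3,4,5}
pass 1: U {1,4,5}->{4,5}; V {1,3,4,5}->{3,4}; Y {1,4,5}->{1,4}; Z {1,2,3,4,5}->{1,2,3}
pass 2: Y {1,4}->{1}
pass 3: no change
Fixpoint after 3 passes: D(Z) = {1,2,3}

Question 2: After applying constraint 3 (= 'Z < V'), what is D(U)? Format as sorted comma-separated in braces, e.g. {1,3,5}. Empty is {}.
Constraint 1 (Y + V = U) on D(Y)={1,4,5} D(V)={1,3,4,5} D(U)={1,4,5}: Y {1,4,5}->{1,4}; V {1,3,4,5}->{1,3,4}; U {1,4,5}->{4,5}
Constraint 2 (V < U) on D(V)={1,3,4} D(U)={4,5}: no change
Constraint 3 (Z < V) on D(Z)={1,2,3,4,5} D(V)={1,3,4}: Z {1,2,3,4,5}->{1,2,3}; V {1,3,4}->{3,4}
So after constraint 3: D(U) = {4,5}

Answer: {4,5}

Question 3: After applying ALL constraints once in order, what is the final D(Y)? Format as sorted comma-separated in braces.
Answer: {1,4}

Derivation:
Constraint 1 (Y + V = U) on D(Y)={1,4,5} D(V)={1,3,4,5} D(U)={1,4,5}: Y {1,4,5}->{1,4}; V {1,3,4,5}->{1,3,4}; U {1,4,5}->{4,5}
Constraint 2 (V < U) on D(V)={1,3,4} D(U)={4,5}: no change
Constraint 3 (Z < V) on D(Z)={1,2,3,4,5} D(V)={1,3,4}: Z {1,2,3,4,5}->{1,2,3}; V {1,3,4}->{3,4}
Constraint 4 (Y != U) on D(Y)={1,4} D(U)={4,5}: no change
So after all 4 constraints: D(Y) = {1,4}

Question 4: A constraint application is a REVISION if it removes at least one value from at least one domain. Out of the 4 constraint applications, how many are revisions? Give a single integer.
Constraint 1 (Y + V = U) on D(Y)={1,4,5} D(V)={1,3,4,5} D(U)={1,4,5}: Y {1,4,5}->{1,4}; V {1,3,4,5}->{1,3,4}; U {1,4,5}->{4,5} => REVISION
Constraint 2 (V < U) on D(V)={1,3,4} D(U)={4,5}: no change => not a revision
Constraint 3 (Z < V) on D(Z)={1,2,3,4,5} D(V)={1,3,4}: Z {1,2,3,4,5}->{1,2,3}; V {1,3,4}->{3,4} => REVISION
Constraint 4 (Y != U) on D(Y)={1,4} D(U)={4,5}: no change => not a revision
Total revisions = 2

Answer: 2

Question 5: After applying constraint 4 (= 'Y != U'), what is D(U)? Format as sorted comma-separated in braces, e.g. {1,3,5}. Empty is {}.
Constraint 1 (Y + V = U) on D(Y)={1,4,5} D(V)={1,3,4,5} D(U)={1,4,5}: Y {1,4,5}->{1,4}; V {1,3,4,5}->{1,3,4}; U {1,4,5}->{4,5}
Constraint 2 (V < U) on D(V)={1,3,4} D(U)={4,5}: no change
Constraint 3 (Z < V) on D(Z)={1,2,3,4,5} D(V)={1,3,4}: Z {1,2,3,4,5}->{1,2,3}; V {1,3,4}->{3,4}
Constraint 4 (Y != U) on D(Y)={1,4} D(U)={4,5}: no change
So after constraint 4: D(U) = {4,5}

Answer: {4,5}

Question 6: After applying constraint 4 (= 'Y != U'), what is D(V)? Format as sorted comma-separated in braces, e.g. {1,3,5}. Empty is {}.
Answer: {3,4}

Derivation:
Constraint 1 (Y + V = U) on D(Y)={1,4,5} D(V)={1,3,4,5} D(U)={1,4,5}: Y {1,4,5}->{1,4}; V {1,3,4,5}->{1,3,4}; U {1,4,5}->{4,5}
Constraint 2 (V < U) on D(V)={1,3,4} D(U)={4,5}: no change
Constraint 3 (Z < V) on D(Z)={1,2,3,4,5} D(V)={1,3,4}: Z {1,2,3,4,5}->{1,2,3}; V {1,3,4}->{3,4}
Constraint 4 (Y != U) on D(Y)={1,4} D(U)={4,5}: no change
So after constraint 4: D(V) = {3,4}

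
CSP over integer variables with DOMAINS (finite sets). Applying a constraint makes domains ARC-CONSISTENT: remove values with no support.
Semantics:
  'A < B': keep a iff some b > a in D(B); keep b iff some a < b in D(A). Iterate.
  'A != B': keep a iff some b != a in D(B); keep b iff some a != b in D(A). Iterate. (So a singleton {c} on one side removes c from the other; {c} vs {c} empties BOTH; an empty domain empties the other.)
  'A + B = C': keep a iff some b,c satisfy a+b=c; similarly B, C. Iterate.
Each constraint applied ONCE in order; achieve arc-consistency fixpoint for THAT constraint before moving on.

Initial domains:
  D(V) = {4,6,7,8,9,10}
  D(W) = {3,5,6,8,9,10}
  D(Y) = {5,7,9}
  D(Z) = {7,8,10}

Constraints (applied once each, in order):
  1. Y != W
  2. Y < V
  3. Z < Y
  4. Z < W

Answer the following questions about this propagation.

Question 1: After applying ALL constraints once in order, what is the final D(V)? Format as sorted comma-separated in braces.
Answer: {6,7,8,9,10}

Derivation:
Constraint 1 (Y != W) on D(Y)={5,7,9} D(W)={3,5,6,8,9,10}: no change
Constraint 2 (Y < V) on D(Y)={5,7,9} D(V)={4,6,7,8,9,10}: V {4,6,7,8,9,10}->{6,7,8,9,10}
Constraint 3 (Z < Y) on D(Z)={7,8,10} D(Y)={5,7,9}: Z {7,8,10}->{7,8}; Y {5,7,9}->{9}
Constraint 4 (Z < W) on D(Z)={7,8} D(W)={3,5,6,8,9,10}: W {3,5,6,8,9,10}->{8,9,10}
So after all 4 constraints: D(V) = {6,7,8,9,10}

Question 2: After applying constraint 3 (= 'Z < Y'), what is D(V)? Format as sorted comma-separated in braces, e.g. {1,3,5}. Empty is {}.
Constraint 1 (Y != W) on D(Y)={5,7,9} D(W)={3,5,6,8,9,10}: no change
Constraint 2 (Y < V) on D(Y)={5,7,9} D(V)={4,6,7,8,9,10}: V {4,6,7,8,9,10}->{6,7,8,9,10}
Constraint 3 (Z < Y) on D(Z)={7,8,10} D(Y)={5,7,9}: Z {7,8,10}->{7,8}; Y {5,7,9}->{9}
So after constraint 3: D(V) = {6,7,8,9,10}

Answer: {6,7,8,9,10}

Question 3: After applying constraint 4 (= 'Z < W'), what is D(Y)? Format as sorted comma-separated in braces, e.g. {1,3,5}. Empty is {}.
Constraint 1 (Y != W) on D(Y)={5,7,9} D(W)={3,5,6,8,9,10}: no change
Constraint 2 (Y < V) on D(Y)={5,7,9} D(V)={4,6,7,8,9,10}: V {4,6,7,8,9,10}->{6,7,8,9,10}
Constraint 3 (Z < Y) on D(Z)={7,8,10} D(Y)={5,7,9}: Z {7,8,10}->{7,8}; Y {5,7,9}->{9}
Constraint 4 (Z < W) on D(Z)={7,8} D(W)={3,5,6,8,9,10}: W {3,5,6,8,9,10}->{8,9,10}
So after constraint 4: D(Y) = {9}

Answer: {9}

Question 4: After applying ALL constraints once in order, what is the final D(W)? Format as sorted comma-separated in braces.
Answer: {8,9,10}

Derivation:
Constraint 1 (Y != W) on D(Y)={5,7,9} D(W)={3,5,6,8,9,10}: no change
Constraint 2 (Y < V) on D(Y)={5,7,9} D(V)={4,6,7,8,9,10}: V {4,6,7,8,9,10}->{6,7,8,9,10}
Constraint 3 (Z < Y) on D(Z)={7,8,10} D(Y)={5,7,9}: Z {7,8,10}->{7,8}; Y {5,7,9}->{9}
Constraint 4 (Z < W) on D(Z)={7,8} D(W)={3,5,6,8,9,10}: W {3,5,6,8,9,10}->{8,9,10}
So after all 4 constraints: D(W) = {8,9,10}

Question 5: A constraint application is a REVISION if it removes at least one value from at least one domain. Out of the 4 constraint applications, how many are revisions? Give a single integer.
Answer: 3

Derivation:
Constraint 1 (Y != W) on D(Y)={5,7,9} D(W)={3,5,6,8,9,10}: no change => not a revision
Constraint 2 (Y < V) on D(Y)={5,7,9} D(V)={4,6,7,8,9,10}: V {4,6,7,8,9,10}->{6,7,8,9,10} => REVISION
Constraint 3 (Z < Y) on D(Z)={7,8,10} D(Y)={5,7,9}: Z {7,8,10}->{7,8}; Y {5,7,9}->{9} => REVISION
Constraint 4 (Z < W) on D(Z)={7,8} D(W)={3,5,6,8,9,10}: W {3,5,6,8,9,10}->{8,9,10} => REVISION
Total revisions = 3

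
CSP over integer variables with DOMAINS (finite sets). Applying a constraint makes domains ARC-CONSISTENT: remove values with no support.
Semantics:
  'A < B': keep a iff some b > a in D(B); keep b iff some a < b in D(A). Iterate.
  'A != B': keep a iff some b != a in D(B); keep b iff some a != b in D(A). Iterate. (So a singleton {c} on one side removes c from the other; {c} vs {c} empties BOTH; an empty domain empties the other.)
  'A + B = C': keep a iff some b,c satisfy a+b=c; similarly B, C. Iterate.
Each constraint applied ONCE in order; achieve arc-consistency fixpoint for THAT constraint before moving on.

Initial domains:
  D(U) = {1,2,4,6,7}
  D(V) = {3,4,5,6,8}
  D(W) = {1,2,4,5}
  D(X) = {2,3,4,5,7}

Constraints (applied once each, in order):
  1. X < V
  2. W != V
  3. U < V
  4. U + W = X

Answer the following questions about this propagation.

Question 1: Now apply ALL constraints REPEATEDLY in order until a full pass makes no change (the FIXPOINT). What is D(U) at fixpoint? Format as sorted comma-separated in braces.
Answer: {1,2,4,6}

Derivation:
pass 0 (initial): D(U)={1,2,4,6,7}
pass 1: U {1,2,4,6,7}->{1,2,4,6}
pass 2: no change
Fixpoint after 2 passes: D(U) = {1,2,4,6}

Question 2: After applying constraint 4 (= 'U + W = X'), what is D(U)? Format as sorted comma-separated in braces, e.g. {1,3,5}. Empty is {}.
Constraint 1 (X < V) on D(X)={2,3,4,5,7} D(V)={3,4,5,6,8}: no change
Constraint 2 (W != V) on D(W)={1,2,4,5} D(V)={3,4,5,6,8}: no change
Constraint 3 (U < V) on D(U)={1,2,4,6,7} D(V)={3,4,5,6,8}: no change
Constraint 4 (U + W = X) on D(U)={1,2,4,6,7} D(W)={1,2,4,5} D(X)={2,3,4,5,7}: U {1,2,4,6,7}->{1,2,4,6}
So after constraint 4: D(U) = {1,2,4,6}

Answer: {1,2,4,6}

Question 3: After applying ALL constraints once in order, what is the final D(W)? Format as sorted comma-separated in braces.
Constraint 1 (X < V) on D(X)={2,3,4,5,7} D(V)={3,4,5,6,8}: no change
Constraint 2 (W != V) on D(W)={1,2,4,5} D(V)={3,4,5,6,8}: no change
Constraint 3 (U < V) on D(U)={1,2,4,6,7} D(V)={3,4,5,6,8}: no change
Constraint 4 (U + W = X) on D(U)={1,2,4,6,7} D(W)={1,2,4,5} D(X)={2,3,4,5,7}: U {1,2,4,6,7}->{1,2,4,6}
So after all 4 constraints: D(W) = {1,2,4,5}

Answer: {1,2,4,5}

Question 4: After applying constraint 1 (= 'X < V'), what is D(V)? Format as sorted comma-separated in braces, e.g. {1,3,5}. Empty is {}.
Constraint 1 (X < V) on D(X)={2,3,4,5,7} D(V)={3,4,5,6,8}: no change
So after constraint 1: D(V) = {3,4,5,6,8}

Answer: {3,4,5,6,8}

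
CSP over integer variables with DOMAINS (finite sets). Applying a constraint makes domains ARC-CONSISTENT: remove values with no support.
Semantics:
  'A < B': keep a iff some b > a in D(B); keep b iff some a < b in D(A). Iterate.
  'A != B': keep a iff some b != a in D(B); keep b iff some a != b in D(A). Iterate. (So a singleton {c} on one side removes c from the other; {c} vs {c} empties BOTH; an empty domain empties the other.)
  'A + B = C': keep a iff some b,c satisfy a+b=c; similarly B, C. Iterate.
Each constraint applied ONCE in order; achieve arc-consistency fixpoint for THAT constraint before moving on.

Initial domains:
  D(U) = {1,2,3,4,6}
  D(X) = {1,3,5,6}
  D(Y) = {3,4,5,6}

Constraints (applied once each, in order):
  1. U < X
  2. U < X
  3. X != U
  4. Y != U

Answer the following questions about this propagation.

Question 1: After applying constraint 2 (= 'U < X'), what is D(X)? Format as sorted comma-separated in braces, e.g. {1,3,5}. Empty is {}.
Constraint 1 (U < X) on D(U)={1,2,3,4,6} D(X)={1,3,5,6}: U {1,2,3,4,6}->{1,2,3,4}; X {1,3,5,6}->{3,5,6}
Constraint 2 (U < X) on D(U)={1,2,3,4} D(X)={3,5,6}: no change
So after constraint 2: D(X) = {3,5,6}

Answer: {3,5,6}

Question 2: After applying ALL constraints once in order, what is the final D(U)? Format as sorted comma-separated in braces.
Constraint 1 (U < X) on D(U)={1,2,3,4,6} D(X)={1,3,5,6}: U {1,2,3,4,6}->{1,2,3,4}; X {1,3,5,6}->{3,5,6}
Constraint 2 (U < X) on D(U)={1,2,3,4} D(X)={3,5,6}: no change
Constraint 3 (X != U) on D(X)={3,5,6} D(U)={1,2,3,4}: no change
Constraint 4 (Y != U) on D(Y)={3,4,5,6} D(U)={1,2,3,4}: no change
So after all 4 constraints: D(U) = {1,2,3,4}

Answer: {1,2,3,4}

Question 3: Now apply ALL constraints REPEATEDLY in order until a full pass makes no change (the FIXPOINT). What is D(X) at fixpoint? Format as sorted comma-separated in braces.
Answer: {3,5,6}

Derivation:
pass 0 (initial): D(X)={1,3,5,6}
pass 1: U {1,2,3,4,6}->{1,2,3,4}; X {1,3,5,6}->{3,5,6}
pass 2: no change
Fixpoint after 2 passes: D(X) = {3,5,6}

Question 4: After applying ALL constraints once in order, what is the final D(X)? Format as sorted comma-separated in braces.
Answer: {3,5,6}

Derivation:
Constraint 1 (U < X) on D(U)={1,2,3,4,6} D(X)={1,3,5,6}: U {1,2,3,4,6}->{1,2,3,4}; X {1,3,5,6}->{3,5,6}
Constraint 2 (U < X) on D(U)={1,2,3,4} D(X)={3,5,6}: no change
Constraint 3 (X != U) on D(X)={3,5,6} D(U)={1,2,3,4}: no change
Constraint 4 (Y != U) on D(Y)={3,4,5,6} D(U)={1,2,3,4}: no change
So after all 4 constraints: D(X) = {3,5,6}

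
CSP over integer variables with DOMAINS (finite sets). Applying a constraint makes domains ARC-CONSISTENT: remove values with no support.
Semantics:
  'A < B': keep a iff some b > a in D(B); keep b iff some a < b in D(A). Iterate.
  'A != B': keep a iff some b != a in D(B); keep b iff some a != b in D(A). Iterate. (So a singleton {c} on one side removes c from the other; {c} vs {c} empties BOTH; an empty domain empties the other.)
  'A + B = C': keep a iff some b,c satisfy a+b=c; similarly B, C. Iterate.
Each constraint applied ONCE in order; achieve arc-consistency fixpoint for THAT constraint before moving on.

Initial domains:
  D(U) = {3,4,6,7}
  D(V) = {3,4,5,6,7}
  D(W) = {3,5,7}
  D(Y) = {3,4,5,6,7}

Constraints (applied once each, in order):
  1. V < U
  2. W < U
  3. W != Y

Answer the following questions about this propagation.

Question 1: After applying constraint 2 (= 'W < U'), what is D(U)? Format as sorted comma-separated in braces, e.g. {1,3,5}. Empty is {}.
Constraint 1 (V < U) on D(V)={3,4,5,6,7} D(U)={3,4,6,7}: V {3,4,5,6,7}->{3,4,5,6}; U {3,4,6,7}->{4,6,7}
Constraint 2 (W < U) on D(W)={3,5,7} D(U)={4,6,7}: W {3,5,7}->{3,5}
So after constraint 2: D(U) = {4,6,7}

Answer: {4,6,7}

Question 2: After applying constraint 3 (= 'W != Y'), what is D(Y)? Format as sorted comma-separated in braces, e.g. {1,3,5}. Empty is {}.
Constraint 1 (V < U) on D(V)={3,4,5,6,7} D(U)={3,4,6,7}: V {3,4,5,6,7}->{3,4,5,6}; U {3,4,6,7}->{4,6,7}
Constraint 2 (W < U) on D(W)={3,5,7} D(U)={4,6,7}: W {3,5,7}->{3,5}
Constraint 3 (W != Y) on D(W)={3,5} D(Y)={3,4,5,6,7}: no change
So after constraint 3: D(Y) = {3,4,5,6,7}

Answer: {3,4,5,6,7}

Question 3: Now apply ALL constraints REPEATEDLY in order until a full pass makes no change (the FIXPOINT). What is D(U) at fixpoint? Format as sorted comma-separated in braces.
Answer: {4,6,7}

Derivation:
pass 0 (initial): D(U)={3,4,6,7}
pass 1: U {3,4,6,7}->{4,6,7}; V {3,4,5,6,7}->{3,4,5,6}; W {3,5,7}->{3,5}
pass 2: no change
Fixpoint after 2 passes: D(U) = {4,6,7}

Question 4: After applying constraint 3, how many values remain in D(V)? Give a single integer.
Answer: 4

Derivation:
Constraint 1 (V < U) on D(V)={3,4,5,6,7} D(U)={3,4,6,7}: V {3,4,5,6,7}->{3,4,5,6}; U {3,4,6,7}->{4,6,7}
Constraint 2 (W < U) on D(W)={3,5,7} D(U)={4,6,7}: W {3,5,7}->{3,5}
Constraint 3 (W != Y) on D(W)={3,5} D(Y)={3,4,5,6,7}: no change
So after constraint 3: D(V)={3,4,5,6}, size = 4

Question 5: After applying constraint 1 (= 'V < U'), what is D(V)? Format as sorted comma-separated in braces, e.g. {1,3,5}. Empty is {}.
Constraint 1 (V < U) on D(V)={3,4,5,6,7} D(U)={3,4,6,7}: V {3,4,5,6,7}->{3,4,5,6}; U {3,4,6,7}->{4,6,7}
So after constraint 1: D(V) = {3,4,5,6}

Answer: {3,4,5,6}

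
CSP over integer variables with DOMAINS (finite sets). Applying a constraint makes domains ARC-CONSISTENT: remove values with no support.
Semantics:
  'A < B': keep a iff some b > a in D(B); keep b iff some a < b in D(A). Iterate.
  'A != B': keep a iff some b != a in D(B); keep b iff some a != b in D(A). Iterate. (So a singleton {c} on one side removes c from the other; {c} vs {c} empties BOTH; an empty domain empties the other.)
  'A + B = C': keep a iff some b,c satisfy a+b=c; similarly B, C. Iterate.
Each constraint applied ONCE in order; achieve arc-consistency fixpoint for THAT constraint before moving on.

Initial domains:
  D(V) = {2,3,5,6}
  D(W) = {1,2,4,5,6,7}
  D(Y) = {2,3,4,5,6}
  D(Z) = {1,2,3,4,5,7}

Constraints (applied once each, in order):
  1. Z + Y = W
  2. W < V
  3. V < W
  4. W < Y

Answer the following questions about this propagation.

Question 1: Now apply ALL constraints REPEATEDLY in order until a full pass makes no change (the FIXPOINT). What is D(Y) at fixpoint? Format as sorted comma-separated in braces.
Answer: {}

Derivation:
pass 0 (initial): D(Y)={2,3,4,5,6}
pass 1: V {2,3,5,6}->{}; W {1,2,4,5,6,7}->{}; Y {2,3,4,5,6}->{}; Z {1,2,3,4,5,7}->{1,2,3,4,5}
pass 2: Z {1,2,3,4,5}->{}
pass 3: no change
Fixpoint after 3 passes: D(Y) = {}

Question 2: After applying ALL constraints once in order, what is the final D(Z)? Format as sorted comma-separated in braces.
Constraint 1 (Z + Y = W) on D(Z)={1,2,3,4,5,7} D(Y)={2,3,4,5,6} D(W)={1,2,4,5,6,7}: Z {1,2,3,4,5,7}->{1,2,3,4,5}; W {1,2,4,5,6,7}->{4,5,6,7}
Constraint 2 (W < V) on D(W)={4,5,6,7} D(V)={2,3,5,6}: W {4,5,6,7}->{4,5}; V {2,3,5,6}->{5,6}
Constraint 3 (V < W) on D(V)={5,6} D(W)={4,5}: V {5,6}->{}; W {4,5}->{}
Constraint 4 (W < Y) on D(W)={} D(Y)={2,3,4,5,6}: Y {2,3,4,5,6}->{}
So after all 4 constraints: D(Z) = {1,2,3,4,5}

Answer: {1,2,3,4,5}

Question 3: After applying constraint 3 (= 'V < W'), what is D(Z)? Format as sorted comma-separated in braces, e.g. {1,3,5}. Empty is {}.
Answer: {1,2,3,4,5}

Derivation:
Constraint 1 (Z + Y = W) on D(Z)={1,2,3,4,5,7} D(Y)={2,3,4,5,6} D(W)={1,2,4,5,6,7}: Z {1,2,3,4,5,7}->{1,2,3,4,5}; W {1,2,4,5,6,7}->{4,5,6,7}
Constraint 2 (W < V) on D(W)={4,5,6,7} D(V)={2,3,5,6}: W {4,5,6,7}->{4,5}; V {2,3,5,6}->{5,6}
Constraint 3 (V < W) on D(V)={5,6} D(W)={4,5}: V {5,6}->{}; W {4,5}->{}
So after constraint 3: D(Z) = {1,2,3,4,5}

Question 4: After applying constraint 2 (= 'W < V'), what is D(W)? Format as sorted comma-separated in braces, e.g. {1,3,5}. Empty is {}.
Constraint 1 (Z + Y = W) on D(Z)={1,2,3,4,5,7} D(Y)={2,3,4,5,6} D(W)={1,2,4,5,6,7}: Z {1,2,3,4,5,7}->{1,2,3,4,5}; W {1,2,4,5,6,7}->{4,5,6,7}
Constraint 2 (W < V) on D(W)={4,5,6,7} D(V)={2,3,5,6}: W {4,5,6,7}->{4,5}; V {2,3,5,6}->{5,6}
So after constraint 2: D(W) = {4,5}

Answer: {4,5}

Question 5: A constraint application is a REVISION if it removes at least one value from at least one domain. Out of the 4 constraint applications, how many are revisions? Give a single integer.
Answer: 4

Derivation:
Constraint 1 (Z + Y = W) on D(Z)={1,2,3,4,5,7} D(Y)={2,3,4,5,6} D(W)={1,2,4,5,6,7}: Z {1,2,3,4,5,7}->{1,2,3,4,5}; W {1,2,4,5,6,7}->{4,5,6,7} => REVISION
Constraint 2 (W < V) on D(W)={4,5,6,7} D(V)={2,3,5,6}: W {4,5,6,7}->{4,5}; V {2,3,5,6}->{5,6} => REVISION
Constraint 3 (V < W) on D(V)={5,6} D(W)={4,5}: V {5,6}->{}; W {4,5}->{} => REVISION
Constraint 4 (W < Y) on D(W)={} D(Y)={2,3,4,5,6}: Y {2,3,4,5,6}->{} => REVISION
Total revisions = 4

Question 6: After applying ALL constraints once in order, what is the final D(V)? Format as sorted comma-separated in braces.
Constraint 1 (Z + Y = W) on D(Z)={1,2,3,4,5,7} D(Y)={2,3,4,5,6} D(W)={1,2,4,5,6,7}: Z {1,2,3,4,5,7}->{1,2,3,4,5}; W {1,2,4,5,6,7}->{4,5,6,7}
Constraint 2 (W < V) on D(W)={4,5,6,7} D(V)={2,3,5,6}: W {4,5,6,7}->{4,5}; V {2,3,5,6}->{5,6}
Constraint 3 (V < W) on D(V)={5,6} D(W)={4,5}: V {5,6}->{}; W {4,5}->{}
Constraint 4 (W < Y) on D(W)={} D(Y)={2,3,4,5,6}: Y {2,3,4,5,6}->{}
So after all 4 constraints: D(V) = {}

Answer: {}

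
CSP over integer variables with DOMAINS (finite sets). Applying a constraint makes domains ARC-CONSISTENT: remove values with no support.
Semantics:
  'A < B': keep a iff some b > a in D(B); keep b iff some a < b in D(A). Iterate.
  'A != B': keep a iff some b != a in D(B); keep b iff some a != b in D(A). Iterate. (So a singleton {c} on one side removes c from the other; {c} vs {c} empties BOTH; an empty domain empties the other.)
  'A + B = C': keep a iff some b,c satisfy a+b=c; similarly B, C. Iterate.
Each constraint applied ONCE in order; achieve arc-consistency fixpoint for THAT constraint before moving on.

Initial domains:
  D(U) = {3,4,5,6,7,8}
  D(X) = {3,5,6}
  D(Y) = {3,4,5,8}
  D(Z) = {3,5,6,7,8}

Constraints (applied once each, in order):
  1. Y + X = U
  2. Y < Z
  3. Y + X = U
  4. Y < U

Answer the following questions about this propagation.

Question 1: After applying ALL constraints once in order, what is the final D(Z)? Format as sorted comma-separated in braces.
Constraint 1 (Y + X = U) on D(Y)={3,4,5,8} D(X)={3,5,6} D(U)={3,4,5,6,7,8}: Y {3,4,5,8}->{3,4,5}; X {3,5,6}->{3,5}; U {3,4,5,6,7,8}->{6,7,8}
Constraint 2 (Y < Z) on D(Y)={3,4,5} D(Z)={3,5,6,7,8}: Z {3,5,6,7,8}->{5,6,7,8}
Constraint 3 (Y + X = U) on D(Y)={3,4,5} D(X)={3,5} D(U)={6,7,8}: no change
Constraint 4 (Y < U) on D(Y)={3,4,5} D(U)={6,7,8}: no change
So after all 4 constraints: D(Z) = {5,6,7,8}

Answer: {5,6,7,8}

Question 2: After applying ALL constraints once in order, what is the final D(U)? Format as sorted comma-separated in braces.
Constraint 1 (Y + X = U) on D(Y)={3,4,5,8} D(X)={3,5,6} D(U)={3,4,5,6,7,8}: Y {3,4,5,8}->{3,4,5}; X {3,5,6}->{3,5}; U {3,4,5,6,7,8}->{6,7,8}
Constraint 2 (Y < Z) on D(Y)={3,4,5} D(Z)={3,5,6,7,8}: Z {3,5,6,7,8}->{5,6,7,8}
Constraint 3 (Y + X = U) on D(Y)={3,4,5} D(X)={3,5} D(U)={6,7,8}: no change
Constraint 4 (Y < U) on D(Y)={3,4,5} D(U)={6,7,8}: no change
So after all 4 constraints: D(U) = {6,7,8}

Answer: {6,7,8}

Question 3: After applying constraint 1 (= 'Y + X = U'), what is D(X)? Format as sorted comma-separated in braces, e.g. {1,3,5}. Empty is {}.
Constraint 1 (Y + X = U) on D(Y)={3,4,5,8} D(X)={3,5,6} D(U)={3,4,5,6,7,8}: Y {3,4,5,8}->{3,4,5}; X {3,5,6}->{3,5}; U {3,4,5,6,7,8}->{6,7,8}
So after constraint 1: D(X) = {3,5}

Answer: {3,5}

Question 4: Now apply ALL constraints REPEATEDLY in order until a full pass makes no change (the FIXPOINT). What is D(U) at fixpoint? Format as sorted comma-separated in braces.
pass 0 (initial): D(U)={3,4,5,6,7,8}
pass 1: U {3,4,5,6,7,8}->{6,7,8}; X {3,5,6}->{3,5}; Y {3,4,5,8}->{3,4,5}; Z {3,5,6,7,8}->{5,6,7,8}
pass 2: no change
Fixpoint after 2 passes: D(U) = {6,7,8}

Answer: {6,7,8}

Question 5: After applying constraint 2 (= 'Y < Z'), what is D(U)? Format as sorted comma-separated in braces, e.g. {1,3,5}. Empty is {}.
Answer: {6,7,8}

Derivation:
Constraint 1 (Y + X = U) on D(Y)={3,4,5,8} D(X)={3,5,6} D(U)={3,4,5,6,7,8}: Y {3,4,5,8}->{3,4,5}; X {3,5,6}->{3,5}; U {3,4,5,6,7,8}->{6,7,8}
Constraint 2 (Y < Z) on D(Y)={3,4,5} D(Z)={3,5,6,7,8}: Z {3,5,6,7,8}->{5,6,7,8}
So after constraint 2: D(U) = {6,7,8}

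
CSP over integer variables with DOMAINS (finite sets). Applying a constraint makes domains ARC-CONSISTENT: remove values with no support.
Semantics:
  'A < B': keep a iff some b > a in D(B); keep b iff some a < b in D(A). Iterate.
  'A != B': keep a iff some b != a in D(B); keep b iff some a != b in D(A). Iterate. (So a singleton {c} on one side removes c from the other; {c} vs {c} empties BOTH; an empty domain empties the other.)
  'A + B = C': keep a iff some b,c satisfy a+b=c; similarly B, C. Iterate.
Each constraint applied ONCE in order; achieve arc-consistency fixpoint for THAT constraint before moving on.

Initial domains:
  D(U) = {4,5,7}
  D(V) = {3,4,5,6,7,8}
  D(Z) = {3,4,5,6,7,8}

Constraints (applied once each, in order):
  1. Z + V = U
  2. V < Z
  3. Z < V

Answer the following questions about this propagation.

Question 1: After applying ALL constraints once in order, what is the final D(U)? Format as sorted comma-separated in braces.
Constraint 1 (Z + V = U) on D(Z)={3,4,5,6,7,8} D(V)={3,4,5,6,7,8} D(U)={4,5,7}: Z {3,4,5,6,7,8}->{3,4}; V {3,4,5,6,7,8}->{3,4}; U {4,5,7}->{7}
Constraint 2 (V < Z) on D(V)={3,4} D(Z)={3,4}: V {3,4}->{3}; Z {3,4}->{4}
Constraint 3 (Z < V) on D(Z)={4} D(V)={3}: Z {4}->{}; V {3}->{}
So after all 3 constraints: D(U) = {7}

Answer: {7}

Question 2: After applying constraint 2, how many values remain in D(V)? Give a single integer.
Constraint 1 (Z + V = U) on D(Z)={3,4,5,6,7,8} D(V)={3,4,5,6,7,8} D(U)={4,5,7}: Z {3,4,5,6,7,8}->{3,4}; V {3,4,5,6,7,8}->{3,4}; U {4,5,7}->{7}
Constraint 2 (V < Z) on D(V)={3,4} D(Z)={3,4}: V {3,4}->{3}; Z {3,4}->{4}
So after constraint 2: D(V)={3}, size = 1

Answer: 1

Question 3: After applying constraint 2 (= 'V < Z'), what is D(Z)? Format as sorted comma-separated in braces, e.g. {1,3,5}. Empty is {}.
Constraint 1 (Z + V = U) on D(Z)={3,4,5,6,7,8} D(V)={3,4,5,6,7,8} D(U)={4,5,7}: Z {3,4,5,6,7,8}->{3,4}; V {3,4,5,6,7,8}->{3,4}; U {4,5,7}->{7}
Constraint 2 (V < Z) on D(V)={3,4} D(Z)={3,4}: V {3,4}->{3}; Z {3,4}->{4}
So after constraint 2: D(Z) = {4}

Answer: {4}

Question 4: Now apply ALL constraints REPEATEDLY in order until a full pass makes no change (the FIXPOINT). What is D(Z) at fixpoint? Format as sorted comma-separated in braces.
pass 0 (initial): D(Z)={3,4,5,6,7,8}
pass 1: U {4,5,7}->{7}; V {3,4,5,6,7,8}->{}; Z {3,4,5,6,7,8}->{}
pass 2: U {7}->{}
pass 3: no change
Fixpoint after 3 passes: D(Z) = {}

Answer: {}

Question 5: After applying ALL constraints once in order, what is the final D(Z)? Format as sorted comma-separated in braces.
Answer: {}

Derivation:
Constraint 1 (Z + V = U) on D(Z)={3,4,5,6,7,8} D(V)={3,4,5,6,7,8} D(U)={4,5,7}: Z {3,4,5,6,7,8}->{3,4}; V {3,4,5,6,7,8}->{3,4}; U {4,5,7}->{7}
Constraint 2 (V < Z) on D(V)={3,4} D(Z)={3,4}: V {3,4}->{3}; Z {3,4}->{4}
Constraint 3 (Z < V) on D(Z)={4} D(V)={3}: Z {4}->{}; V {3}->{}
So after all 3 constraints: D(Z) = {}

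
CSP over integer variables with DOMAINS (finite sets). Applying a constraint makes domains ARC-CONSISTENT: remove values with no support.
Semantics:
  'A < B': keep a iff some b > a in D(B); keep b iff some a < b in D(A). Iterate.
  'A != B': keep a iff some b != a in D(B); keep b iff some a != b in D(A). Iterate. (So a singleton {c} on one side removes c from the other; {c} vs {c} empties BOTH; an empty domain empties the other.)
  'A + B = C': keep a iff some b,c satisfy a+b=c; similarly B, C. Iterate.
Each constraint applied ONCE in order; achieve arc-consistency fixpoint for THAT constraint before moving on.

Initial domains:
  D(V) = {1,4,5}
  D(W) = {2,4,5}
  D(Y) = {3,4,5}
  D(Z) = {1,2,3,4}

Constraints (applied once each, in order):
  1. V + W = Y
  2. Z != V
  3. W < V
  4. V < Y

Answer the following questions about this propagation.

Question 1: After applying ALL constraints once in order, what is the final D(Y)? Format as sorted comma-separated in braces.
Answer: {}

Derivation:
Constraint 1 (V + W = Y) on D(V)={1,4,5} D(W)={2,4,5} D(Y)={3,4,5}: V {1,4,5}->{1}; W {2,4,5}->{2,4}; Y {3,4,5}->{3,5}
Constraint 2 (Z != V) on D(Z)={1,2,3,4} D(V)={1}: Z {1,2,3,4}->{2,3,4}
Constraint 3 (W < V) on D(W)={2,4} D(V)={1}: W {2,4}->{}; V {1}->{}
Constraint 4 (V < Y) on D(V)={} D(Y)={3,5}: Y {3,5}->{}
So after all 4 constraints: D(Y) = {}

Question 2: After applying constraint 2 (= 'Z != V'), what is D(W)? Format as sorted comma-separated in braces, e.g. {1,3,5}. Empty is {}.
Constraint 1 (V + W = Y) on D(V)={1,4,5} D(W)={2,4,5} D(Y)={3,4,5}: V {1,4,5}->{1}; W {2,4,5}->{2,4}; Y {3,4,5}->{3,5}
Constraint 2 (Z != V) on D(Z)={1,2,3,4} D(V)={1}: Z {1,2,3,4}->{2,3,4}
So after constraint 2: D(W) = {2,4}

Answer: {2,4}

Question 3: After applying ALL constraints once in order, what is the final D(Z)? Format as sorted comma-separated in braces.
Answer: {2,3,4}

Derivation:
Constraint 1 (V + W = Y) on D(V)={1,4,5} D(W)={2,4,5} D(Y)={3,4,5}: V {1,4,5}->{1}; W {2,4,5}->{2,4}; Y {3,4,5}->{3,5}
Constraint 2 (Z != V) on D(Z)={1,2,3,4} D(V)={1}: Z {1,2,3,4}->{2,3,4}
Constraint 3 (W < V) on D(W)={2,4} D(V)={1}: W {2,4}->{}; V {1}->{}
Constraint 4 (V < Y) on D(V)={} D(Y)={3,5}: Y {3,5}->{}
So after all 4 constraints: D(Z) = {2,3,4}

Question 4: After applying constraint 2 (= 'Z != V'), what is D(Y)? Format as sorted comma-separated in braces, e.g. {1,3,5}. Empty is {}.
Constraint 1 (V + W = Y) on D(V)={1,4,5} D(W)={2,4,5} D(Y)={3,4,5}: V {1,4,5}->{1}; W {2,4,5}->{2,4}; Y {3,4,5}->{3,5}
Constraint 2 (Z != V) on D(Z)={1,2,3,4} D(V)={1}: Z {1,2,3,4}->{2,3,4}
So after constraint 2: D(Y) = {3,5}

Answer: {3,5}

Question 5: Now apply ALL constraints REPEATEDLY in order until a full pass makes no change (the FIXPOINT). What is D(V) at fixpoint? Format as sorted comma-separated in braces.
pass 0 (initial): D(V)={1,4,5}
pass 1: V {1,4,5}->{}; W {2,4,5}->{}; Y {3,4,5}->{}; Z {1,2,3,4}->{2,3,4}
pass 2: Z {2,3,4}->{}
pass 3: no change
Fixpoint after 3 passes: D(V) = {}

Answer: {}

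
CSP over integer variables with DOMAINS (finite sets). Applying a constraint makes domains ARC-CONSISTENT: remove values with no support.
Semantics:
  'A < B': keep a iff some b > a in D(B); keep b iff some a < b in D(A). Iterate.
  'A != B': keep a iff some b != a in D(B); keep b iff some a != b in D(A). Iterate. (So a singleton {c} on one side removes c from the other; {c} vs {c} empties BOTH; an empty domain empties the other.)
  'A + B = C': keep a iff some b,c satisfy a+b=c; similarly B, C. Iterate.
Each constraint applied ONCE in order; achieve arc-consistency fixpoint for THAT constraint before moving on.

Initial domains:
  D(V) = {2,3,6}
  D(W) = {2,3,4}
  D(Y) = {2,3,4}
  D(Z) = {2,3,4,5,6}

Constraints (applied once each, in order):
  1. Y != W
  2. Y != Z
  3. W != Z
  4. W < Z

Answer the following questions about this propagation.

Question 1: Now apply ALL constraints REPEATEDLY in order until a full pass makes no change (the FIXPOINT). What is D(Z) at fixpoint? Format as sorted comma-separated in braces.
Answer: {3,4,5,6}

Derivation:
pass 0 (initial): D(Z)={2,3,4,5,6}
pass 1: Z {2,3,4,5,6}->{3,4,5,6}
pass 2: no change
Fixpoint after 2 passes: D(Z) = {3,4,5,6}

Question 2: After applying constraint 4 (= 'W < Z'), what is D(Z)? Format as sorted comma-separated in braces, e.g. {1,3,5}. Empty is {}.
Answer: {3,4,5,6}

Derivation:
Constraint 1 (Y != W) on D(Y)={2,3,4} D(W)={2,3,4}: no change
Constraint 2 (Y != Z) on D(Y)={2,3,4} D(Z)={2,3,4,5,6}: no change
Constraint 3 (W != Z) on D(W)={2,3,4} D(Z)={2,3,4,5,6}: no change
Constraint 4 (W < Z) on D(W)={2,3,4} D(Z)={2,3,4,5,6}: Z {2,3,4,5,6}->{3,4,5,6}
So after constraint 4: D(Z) = {3,4,5,6}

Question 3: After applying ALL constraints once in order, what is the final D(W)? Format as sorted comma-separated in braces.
Answer: {2,3,4}

Derivation:
Constraint 1 (Y != W) on D(Y)={2,3,4} D(W)={2,3,4}: no change
Constraint 2 (Y != Z) on D(Y)={2,3,4} D(Z)={2,3,4,5,6}: no change
Constraint 3 (W != Z) on D(W)={2,3,4} D(Z)={2,3,4,5,6}: no change
Constraint 4 (W < Z) on D(W)={2,3,4} D(Z)={2,3,4,5,6}: Z {2,3,4,5,6}->{3,4,5,6}
So after all 4 constraints: D(W) = {2,3,4}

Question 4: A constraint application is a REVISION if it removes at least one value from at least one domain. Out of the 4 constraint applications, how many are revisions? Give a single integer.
Answer: 1

Derivation:
Constraint 1 (Y != W) on D(Y)={2,3,4} D(W)={2,3,4}: no change => not a revision
Constraint 2 (Y != Z) on D(Y)={2,3,4} D(Z)={2,3,4,5,6}: no change => not a revision
Constraint 3 (W != Z) on D(W)={2,3,4} D(Z)={2,3,4,5,6}: no change => not a revision
Constraint 4 (W < Z) on D(W)={2,3,4} D(Z)={2,3,4,5,6}: Z {2,3,4,5,6}->{3,4,5,6} => REVISION
Total revisions = 1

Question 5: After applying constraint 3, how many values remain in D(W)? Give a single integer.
Answer: 3

Derivation:
Constraint 1 (Y != W) on D(Y)={2,3,4} D(W)={2,3,4}: no change
Constraint 2 (Y != Z) on D(Y)={2,3,4} D(Z)={2,3,4,5,6}: no change
Constraint 3 (W != Z) on D(W)={2,3,4} D(Z)={2,3,4,5,6}: no change
So after constraint 3: D(W)={2,3,4}, size = 3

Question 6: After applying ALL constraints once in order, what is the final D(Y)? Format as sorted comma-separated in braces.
Answer: {2,3,4}

Derivation:
Constraint 1 (Y != W) on D(Y)={2,3,4} D(W)={2,3,4}: no change
Constraint 2 (Y != Z) on D(Y)={2,3,4} D(Z)={2,3,4,5,6}: no change
Constraint 3 (W != Z) on D(W)={2,3,4} D(Z)={2,3,4,5,6}: no change
Constraint 4 (W < Z) on D(W)={2,3,4} D(Z)={2,3,4,5,6}: Z {2,3,4,5,6}->{3,4,5,6}
So after all 4 constraints: D(Y) = {2,3,4}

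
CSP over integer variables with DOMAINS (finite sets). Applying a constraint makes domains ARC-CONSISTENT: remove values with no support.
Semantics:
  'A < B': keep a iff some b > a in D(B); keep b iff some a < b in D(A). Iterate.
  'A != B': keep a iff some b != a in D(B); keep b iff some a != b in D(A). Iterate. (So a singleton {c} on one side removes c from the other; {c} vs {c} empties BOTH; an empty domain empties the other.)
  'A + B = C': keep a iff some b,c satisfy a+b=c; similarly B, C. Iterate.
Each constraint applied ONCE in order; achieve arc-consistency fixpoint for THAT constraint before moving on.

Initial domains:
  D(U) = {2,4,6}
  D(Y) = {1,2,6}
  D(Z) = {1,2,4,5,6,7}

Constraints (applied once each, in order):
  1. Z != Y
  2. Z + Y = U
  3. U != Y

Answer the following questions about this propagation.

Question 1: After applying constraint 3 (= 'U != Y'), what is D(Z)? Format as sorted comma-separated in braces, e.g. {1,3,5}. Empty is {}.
Constraint 1 (Z != Y) on D(Z)={1,2,4,5,6,7} D(Y)={1,2,6}: no change
Constraint 2 (Z + Y = U) on D(Z)={1,2,4,5,6,7} D(Y)={1,2,6} D(U)={2,4,6}: Z {1,2,4,5,6,7}->{1,2,4,5}; Y {1,2,6}->{1,2}
Constraint 3 (U != Y) on D(U)={2,4,6} D(Y)={1,2}: no change
So after constraint 3: D(Z) = {1,2,4,5}

Answer: {1,2,4,5}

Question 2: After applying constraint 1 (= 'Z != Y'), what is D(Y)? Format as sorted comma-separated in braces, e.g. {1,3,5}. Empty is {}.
Answer: {1,2,6}

Derivation:
Constraint 1 (Z != Y) on D(Z)={1,2,4,5,6,7} D(Y)={1,2,6}: no change
So after constraint 1: D(Y) = {1,2,6}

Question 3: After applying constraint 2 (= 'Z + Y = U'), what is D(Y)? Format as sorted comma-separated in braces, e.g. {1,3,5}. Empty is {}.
Constraint 1 (Z != Y) on D(Z)={1,2,4,5,6,7} D(Y)={1,2,6}: no change
Constraint 2 (Z + Y = U) on D(Z)={1,2,4,5,6,7} D(Y)={1,2,6} D(U)={2,4,6}: Z {1,2,4,5,6,7}->{1,2,4,5}; Y {1,2,6}->{1,2}
So after constraint 2: D(Y) = {1,2}

Answer: {1,2}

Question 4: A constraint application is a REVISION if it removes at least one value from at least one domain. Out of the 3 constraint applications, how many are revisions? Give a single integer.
Constraint 1 (Z != Y) on D(Z)={1,2,4,5,6,7} D(Y)={1,2,6}: no change => not a revision
Constraint 2 (Z + Y = U) on D(Z)={1,2,4,5,6,7} D(Y)={1,2,6} D(U)={2,4,6}: Z {1,2,4,5,6,7}->{1,2,4,5}; Y {1,2,6}->{1,2} => REVISION
Constraint 3 (U != Y) on D(U)={2,4,6} D(Y)={1,2}: no change => not a revision
Total revisions = 1

Answer: 1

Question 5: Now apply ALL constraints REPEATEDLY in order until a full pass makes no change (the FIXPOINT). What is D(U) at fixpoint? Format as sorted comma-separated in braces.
Answer: {2,4,6}

Derivation:
pass 0 (initial): D(U)={2,4,6}
pass 1: Y {1,2,6}->{1,2}; Z {1,2,4,5,6,7}->{1,2,4,5}
pass 2: no change
Fixpoint after 2 passes: D(U) = {2,4,6}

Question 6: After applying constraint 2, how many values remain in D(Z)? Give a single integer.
Constraint 1 (Z != Y) on D(Z)={1,2,4,5,6,7} D(Y)={1,2,6}: no change
Constraint 2 (Z + Y = U) on D(Z)={1,2,4,5,6,7} D(Y)={1,2,6} D(U)={2,4,6}: Z {1,2,4,5,6,7}->{1,2,4,5}; Y {1,2,6}->{1,2}
So after constraint 2: D(Z)={1,2,4,5}, size = 4

Answer: 4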